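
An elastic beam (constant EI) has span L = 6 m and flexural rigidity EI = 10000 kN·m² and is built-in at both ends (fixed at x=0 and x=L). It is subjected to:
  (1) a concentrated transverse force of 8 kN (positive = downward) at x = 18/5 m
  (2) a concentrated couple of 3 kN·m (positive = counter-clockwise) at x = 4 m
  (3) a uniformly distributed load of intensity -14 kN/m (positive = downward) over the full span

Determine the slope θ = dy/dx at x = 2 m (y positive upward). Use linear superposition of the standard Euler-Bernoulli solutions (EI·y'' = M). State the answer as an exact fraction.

Load 1 — point force P=8 kN at a=18/5 m (b=L-a=12/5):
  θ_1 = -Pb²x(2aL-(3a+b)x)/(2L³EI)  [x≤a] = -8·(12/5)²·2·(2·(18/5)·6-(3·(18/5)+(12/5))·2)/(2·6³·10000) = -28/78125 rad
Load 2 — applied couple M₀=3 kN·m at a=4 m (b=L-a=2):
  θ_2 = (R_Ax²/2 - M_Ax)/EI  [x≤a] with R_A=2/3, M_A=1 = ((2/3)·2²/2 - 1·2)/10000 = -1/15000 rad
Load 3 — uniform load w=-14 kN/m over full span:
  θ_3 = -wx(L-x)(L-2x)/(12EI) = -(-14)·2·(6-2)·(6-2·2)/(12·10000) = 7/3750 rad
Superposition: θ = Σ θ_i = 901/625000 rad ≈ 0.001442 rad

θ(2) = 901/625000 rad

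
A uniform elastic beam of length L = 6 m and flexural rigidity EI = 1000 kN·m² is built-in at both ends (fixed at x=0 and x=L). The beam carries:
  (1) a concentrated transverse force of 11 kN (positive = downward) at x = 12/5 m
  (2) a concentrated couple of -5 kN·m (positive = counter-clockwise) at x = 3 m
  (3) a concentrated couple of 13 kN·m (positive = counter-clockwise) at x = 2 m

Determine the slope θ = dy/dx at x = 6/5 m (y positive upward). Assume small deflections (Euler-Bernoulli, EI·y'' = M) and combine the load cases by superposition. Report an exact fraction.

θ(6/5) = -11227/3125000 rad

Load 1 — point force P=11 kN at a=12/5 m (b=L-a=18/5):
  θ_1 = -Pb²x(2aL-(3a+b)x)/(2L³EI)  [x≤a] = -11·(18/5)²·(6/5)·(2·(12/5)·6-(3·(12/5)+(18/5))·(6/5))/(2·6³·1000) = -9801/1562500 rad
Load 2 — applied couple M₀=-5 kN·m at a=3 m (b=L-a=3):
  θ_2 = (R_Ax²/2 - M_Ax)/EI  [x≤a] with R_A=-5/4, M_A=-5/4 = ((-5/4)·(6/5)²/2 - (-5/4)·(6/5))/1000 = 3/5000 rad
Load 3 — applied couple M₀=13 kN·m at a=2 m (b=L-a=4):
  θ_3 = (R_Ax²/2 - M_Ax)/EI  [x≤a] with R_A=26/9, M_A=0 = ((26/9)·(6/5)²/2 - 0·(6/5))/1000 = 13/6250 rad
Superposition: θ = Σ θ_i = -11227/3125000 rad ≈ -0.003593 rad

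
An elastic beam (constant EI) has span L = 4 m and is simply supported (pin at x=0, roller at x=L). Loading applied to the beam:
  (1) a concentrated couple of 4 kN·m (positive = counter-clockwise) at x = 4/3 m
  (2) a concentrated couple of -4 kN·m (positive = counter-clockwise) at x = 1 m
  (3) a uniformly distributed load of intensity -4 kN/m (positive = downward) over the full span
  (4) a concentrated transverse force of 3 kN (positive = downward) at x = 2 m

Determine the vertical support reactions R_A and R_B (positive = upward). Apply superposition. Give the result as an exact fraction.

R_A = -13/2 kN, R_B = -13/2 kN

Load 1 — applied couple M₀=4 kN·m at a=4/3 m (b=L-a=8/3):
  R_A = M₀/L = 4/4 = 1 kN
  R_B = -M₀/L = -4/4 = -1 kN
Load 2 — applied couple M₀=-4 kN·m at a=1 m (b=L-a=3):
  R_A = M₀/L = (-4)/4 = -1 kN
  R_B = -M₀/L = -(-4)/4 = 1 kN
Load 3 — uniform load w=-4 kN/m over full span:
  R_A = wL/2 = (-4)·4/2 = -8 kN
  R_B = wL/2 = (-4)·4/2 = -8 kN
Load 4 — point force P=3 kN at a=2 m (b=L-a=2):
  R_A = Pb/L = 3·2/4 = 3/2 kN
  R_B = Pa/L = 3·2/4 = 3/2 kN
Superposition: R_A = -13/2 kN, R_B = -13/2 kN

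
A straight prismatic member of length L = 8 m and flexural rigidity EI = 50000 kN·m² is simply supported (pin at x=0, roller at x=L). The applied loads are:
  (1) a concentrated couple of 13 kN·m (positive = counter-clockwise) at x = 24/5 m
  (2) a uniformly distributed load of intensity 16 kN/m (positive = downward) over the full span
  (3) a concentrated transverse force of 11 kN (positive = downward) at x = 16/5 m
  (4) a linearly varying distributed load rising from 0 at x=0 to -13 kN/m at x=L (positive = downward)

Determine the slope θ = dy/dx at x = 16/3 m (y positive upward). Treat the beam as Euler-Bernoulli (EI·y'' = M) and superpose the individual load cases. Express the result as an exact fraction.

Load 1 — applied couple M₀=13 kN·m at a=24/5 m (b=L-a=16/5):
  θ_1 = (M₀x²/(2L)-M₀(x-a)+C₁)/EI  [x>a] with C₁=M₀(3b²-L²)/(6L)=-676/75 = (13·(16/3)²/(2·8)-13·((16/3)-(24/5))+(-676/75))/50000 = 403/2812500 rad
Load 2 — uniform load w=16 kN/m over full span:
  θ_2 = -w(L³-6Lx²+4x³)/(24EI) = -16·(8³-6·8·(16/3)²+4·(16/3)³)/(24·50000) = 832/253125 rad
Load 3 — point force P=11 kN at a=16/5 m (b=L-a=24/5):
  θ_3 = -Pa(2L²-6Lx+3x²+a²)/(6LEI)  [x>a] = -11·(16/5)·(2·8²-6·8·(16/3)+3·(16/3)²+(16/5)²)/(6·8·50000) = 1672/3515625 rad
Load 4 — triangular load w₀=-13 kN/m (0→w₀ over full span):
  θ_4 = -w₀(7L⁴-30L²x²+15x⁴)/(360LEI) = -(-13)·(7·8⁴-30·8²·(16/3)²+15·(16/3)⁴)/(360·8·50000) = -4732/3796875 rad
Superposition: θ = Σ θ_i = 1009781/379687500 rad ≈ 0.002660 rad

θ(16/3) = 1009781/379687500 rad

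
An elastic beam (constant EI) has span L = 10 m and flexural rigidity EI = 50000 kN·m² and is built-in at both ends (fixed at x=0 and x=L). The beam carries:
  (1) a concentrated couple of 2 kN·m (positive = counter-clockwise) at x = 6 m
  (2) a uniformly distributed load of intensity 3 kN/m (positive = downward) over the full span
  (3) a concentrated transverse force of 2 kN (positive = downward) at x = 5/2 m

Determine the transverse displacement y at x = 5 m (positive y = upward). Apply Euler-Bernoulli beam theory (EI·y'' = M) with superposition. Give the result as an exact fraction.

y(5) = -16/9375 m

Load 1 — applied couple M₀=2 kN·m at a=6 m (b=L-a=4):
  y_1 = (R_Ax³/6 - M_Ax²/2)/EI  [x≤a] with R_A=36/125, M_A=16/25 = ((36/125)·5³/6 - (16/25)·5²/2)/50000 = -1/25000 m
Load 2 — uniform load w=3 kN/m over full span:
  y_2 = -wx²(L-x)²/(24EI) = -3·5²·(10-5)²/(24·50000) = -1/640 m
Load 3 — point force P=2 kN at a=5/2 m (b=L-a=15/2):
  y_3 = -Pa²(L-x)²(3bL-(3b+a)(L-x))/(6L³EI)  [x>a] = -2·(5/2)²·(10-5)²·(3·(15/2)·10-(3·(15/2)+(5/2))·(10-5))/(6·10³·50000) = -1/9600 m
Superposition: y = Σ y_i = -16/9375 m ≈ -0.001707 m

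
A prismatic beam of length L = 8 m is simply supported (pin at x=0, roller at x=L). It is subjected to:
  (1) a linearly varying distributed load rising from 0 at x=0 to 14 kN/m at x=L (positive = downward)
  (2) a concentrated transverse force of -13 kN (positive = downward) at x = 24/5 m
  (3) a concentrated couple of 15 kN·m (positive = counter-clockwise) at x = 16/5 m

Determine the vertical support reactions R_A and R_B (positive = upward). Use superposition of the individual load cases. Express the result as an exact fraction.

Load 1 — triangular load w₀=14 kN/m (0→w₀ over full span):
  R_A = w₀L/6 = 14·8/6 = 56/3 kN
  R_B = w₀L/3 = 14·8/3 = 112/3 kN
Load 2 — point force P=-13 kN at a=24/5 m (b=L-a=16/5):
  R_A = Pb/L = (-13)·(16/5)/8 = -26/5 kN
  R_B = Pa/L = (-13)·(24/5)/8 = -39/5 kN
Load 3 — applied couple M₀=15 kN·m at a=16/5 m (b=L-a=24/5):
  R_A = M₀/L = 15/8 kN
  R_B = -M₀/L = -15/8 kN
Superposition: R_A = 1841/120 kN, R_B = 3319/120 kN

R_A = 1841/120 kN, R_B = 3319/120 kN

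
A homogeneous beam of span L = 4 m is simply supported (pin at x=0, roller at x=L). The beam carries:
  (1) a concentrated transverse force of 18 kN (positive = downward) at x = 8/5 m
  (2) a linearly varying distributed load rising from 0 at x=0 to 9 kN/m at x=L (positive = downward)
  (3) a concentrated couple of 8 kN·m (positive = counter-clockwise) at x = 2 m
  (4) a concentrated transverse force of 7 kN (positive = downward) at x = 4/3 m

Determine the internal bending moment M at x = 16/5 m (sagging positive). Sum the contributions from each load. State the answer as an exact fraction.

M(16/5) = 4852/375 kN·m

Load 1 — point force P=18 kN at a=8/5 m (b=L-a=12/5):
  M_1 = Pa(L-x)/L  [x>a] = 18·(8/5)·(4-(16/5))/4 = 144/25 kN·m
Load 2 — triangular load w₀=9 kN/m (0→w₀ over full span):
  M_2 = w₀Lx/6 - w₀x³/(6L) = 9·4·(16/5)/6 - 9·(16/5)³/(6·4) = 864/125 kN·m
Load 3 — applied couple M₀=8 kN·m at a=2 m (b=L-a=2):
  M_3 = M₀x/L - M₀  [x>a] = 8·(16/5)/4 - 8 = -8/5 kN·m
Load 4 — point force P=7 kN at a=4/3 m (b=L-a=8/3):
  M_4 = Pa(L-x)/L  [x>a] = 7·(4/3)·(4-(16/5))/4 = 28/15 kN·m
Superposition: M = Σ M_i = 4852/375 kN·m ≈ 12.938667 kN·m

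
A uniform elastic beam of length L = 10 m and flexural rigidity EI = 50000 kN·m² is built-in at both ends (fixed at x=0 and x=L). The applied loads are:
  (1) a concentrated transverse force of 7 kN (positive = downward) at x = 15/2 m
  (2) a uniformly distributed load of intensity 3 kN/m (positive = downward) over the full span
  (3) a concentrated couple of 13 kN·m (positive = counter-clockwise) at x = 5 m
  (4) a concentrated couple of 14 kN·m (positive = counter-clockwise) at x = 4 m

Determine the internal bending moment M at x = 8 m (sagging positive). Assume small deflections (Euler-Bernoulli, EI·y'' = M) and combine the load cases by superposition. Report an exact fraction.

M(8) = 3067/4000 kN·m

Load 1 — point force P=7 kN at a=15/2 m (b=L-a=5/2):
  M_1 = Pa²(a+3b)(L-x)/L³ - Pa²b/L²  [x>a] = 7·(15/2)²·((15/2)+3·(5/2))·(10-8)/10³ - 7·(15/2)²·(5/2)/10² = 63/32 kN·m
Load 2 — uniform load w=3 kN/m over full span:
  M_2 = wLx/2 - wL²/12 - wx²/2 = 3·10·8/2 - 3·10²/12 - 3·8²/2 = -1 kN·m
Load 3 — applied couple M₀=13 kN·m at a=5 m (b=L-a=5):
  M_3 = R_Ax - M_A - M₀  [x>a] with R_A=39/20, M_A=13/4 = (39/20)·8 - (13/4) - 13 = -13/20 kN·m
Load 4 — applied couple M₀=14 kN·m at a=4 m (b=L-a=6):
  M_4 = R_Ax - M_A - M₀  [x>a] with R_A=252/125, M_A=42/25 = (252/125)·8 - (42/25) - 14 = 56/125 kN·m
Superposition: M = Σ M_i = 3067/4000 kN·m ≈ 0.766750 kN·m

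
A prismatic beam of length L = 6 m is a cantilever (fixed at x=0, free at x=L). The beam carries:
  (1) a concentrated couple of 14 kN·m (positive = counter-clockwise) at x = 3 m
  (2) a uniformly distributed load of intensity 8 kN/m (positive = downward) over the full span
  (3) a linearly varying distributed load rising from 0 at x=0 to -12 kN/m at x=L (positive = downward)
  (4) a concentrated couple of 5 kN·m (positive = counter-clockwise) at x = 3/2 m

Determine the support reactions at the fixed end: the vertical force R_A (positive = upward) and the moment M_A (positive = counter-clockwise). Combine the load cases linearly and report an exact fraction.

Load 1 — applied couple M₀=14 kN·m at a=3 m (b=L-a=3):
  R_A = 0 kN
  M_A = -M₀ = -14 kN·m
Load 2 — uniform load w=8 kN/m over full span:
  R_A = wL = 8·6 = 48 kN
  M_A = wL²/2 = 8·6²/2 = 144 kN·m
Load 3 — triangular load w₀=-12 kN/m (0→w₀ over full span):
  R_A = w₀L/2 = (-12)·6/2 = -36 kN
  M_A = w₀L²/3 = (-12)·6²/3 = -144 kN·m
Load 4 — applied couple M₀=5 kN·m at a=3/2 m (b=L-a=9/2):
  R_A = 0 kN
  M_A = -M₀ = -5 kN·m
Superposition: R_A = 12 kN, M_A = -19 kN·m

R_A = 12 kN, M_A = -19 kN·m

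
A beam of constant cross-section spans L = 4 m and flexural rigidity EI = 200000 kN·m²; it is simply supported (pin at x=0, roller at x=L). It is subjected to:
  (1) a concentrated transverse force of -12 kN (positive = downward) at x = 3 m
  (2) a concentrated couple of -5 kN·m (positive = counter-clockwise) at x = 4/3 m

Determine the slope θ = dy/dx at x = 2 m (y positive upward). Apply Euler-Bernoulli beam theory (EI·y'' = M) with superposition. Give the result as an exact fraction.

θ(2) = 11/1800000 rad

Load 1 — point force P=-12 kN at a=3 m (b=L-a=1):
  θ_1 = -Pb(L²-b²-3x²)/(6LEI)  [x≤a] = -(-12)·1·(4²-1²-3·2²)/(6·4·200000) = 3/400000 rad
Load 2 — applied couple M₀=-5 kN·m at a=4/3 m (b=L-a=8/3):
  θ_2 = (M₀x²/(2L)-M₀(x-a)+C₁)/EI  [x>a] with C₁=M₀(3b²-L²)/(6L)=-10/9 = ((-5)·2²/(2·4)-(-5)·(2-(4/3))+(-10/9))/200000 = -1/720000 rad
Superposition: θ = Σ θ_i = 11/1800000 rad ≈ 0.000006 rad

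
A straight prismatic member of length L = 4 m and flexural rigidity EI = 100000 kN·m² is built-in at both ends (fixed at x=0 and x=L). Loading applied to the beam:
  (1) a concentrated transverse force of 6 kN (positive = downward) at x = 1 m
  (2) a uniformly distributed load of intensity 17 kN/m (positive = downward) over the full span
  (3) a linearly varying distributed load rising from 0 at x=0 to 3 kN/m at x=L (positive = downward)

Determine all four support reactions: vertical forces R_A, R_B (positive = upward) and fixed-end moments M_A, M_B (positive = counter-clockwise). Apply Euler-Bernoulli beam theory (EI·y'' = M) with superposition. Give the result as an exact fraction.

Load 1 — point force P=6 kN at a=1 m (b=L-a=3):
  R_A = Pb²(3a+b)/L³ = 6·3²·(3·1+3)/4³ = 81/16 kN
  M_A = Pab²/L² = 6·1·3²/4² = 27/8 kN·m
  R_B = Pa²(a+3b)/L³ = 6·1²·(1+3·3)/4³ = 15/16 kN
  M_B = -Pa²b/L² = -6·1²·3/4² = -9/8 kN·m
Load 2 — uniform load w=17 kN/m over full span:
  R_A = wL/2 = 17·4/2 = 34 kN
  M_A = wL²/12 = 17·4²/12 = 68/3 kN·m
  R_B = wL/2 = 17·4/2 = 34 kN
  M_B = -wL²/12 = -17·4²/12 = -68/3 kN·m
Load 3 — triangular load w₀=3 kN/m (0→w₀ over full span):
  R_A = 3w₀L/20 = 3·3·4/20 = 9/5 kN
  M_A = w₀L²/30 = 3·4²/30 = 8/5 kN·m
  R_B = 7w₀L/20 = 7·3·4/20 = 21/5 kN
  M_B = -w₀L²/20 = -3·4²/20 = -12/5 kN·m
Superposition: R_A = 3269/80 kN, M_A = 3317/120 kN·m, R_B = 3131/80 kN, M_B = -3143/120 kN·m

R_A = 3269/80 kN, M_A = 3317/120 kN·m, R_B = 3131/80 kN, M_B = -3143/120 kN·m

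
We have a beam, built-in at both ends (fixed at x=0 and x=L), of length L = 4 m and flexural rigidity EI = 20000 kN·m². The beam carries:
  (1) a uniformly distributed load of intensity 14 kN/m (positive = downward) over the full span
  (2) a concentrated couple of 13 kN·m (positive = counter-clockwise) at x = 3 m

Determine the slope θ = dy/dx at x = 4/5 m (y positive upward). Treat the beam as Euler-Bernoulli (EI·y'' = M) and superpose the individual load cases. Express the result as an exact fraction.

Load 1 — uniform load w=14 kN/m over full span:
  θ_1 = -wx(L-x)(L-2x)/(12EI) = -14·(4/5)·(4-(4/5))·(4-2·(4/5))/(12·20000) = -28/78125 rad
Load 2 — applied couple M₀=13 kN·m at a=3 m (b=L-a=1):
  θ_2 = (R_Ax²/2 - M_Ax)/EI  [x≤a] with R_A=117/32, M_A=65/16 = ((117/32)·(4/5)²/2 - (65/16)·(4/5))/20000 = -13/125000 rad
Superposition: θ = Σ θ_i = -289/625000 rad ≈ -0.000462 rad

θ(4/5) = -289/625000 rad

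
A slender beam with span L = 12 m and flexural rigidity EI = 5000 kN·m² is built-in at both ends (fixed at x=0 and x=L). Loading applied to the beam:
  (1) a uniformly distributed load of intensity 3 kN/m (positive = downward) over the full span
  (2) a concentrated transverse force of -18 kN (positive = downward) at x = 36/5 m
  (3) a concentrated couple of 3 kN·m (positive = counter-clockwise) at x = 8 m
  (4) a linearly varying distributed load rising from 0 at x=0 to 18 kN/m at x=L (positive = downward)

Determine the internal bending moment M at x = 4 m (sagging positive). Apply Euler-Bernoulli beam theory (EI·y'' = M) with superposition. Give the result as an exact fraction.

Load 1 — uniform load w=3 kN/m over full span:
  M_1 = wLx/2 - wL²/12 - wx²/2 = 3·12·4/2 - 3·12²/12 - 3·4²/2 = 12 kN·m
Load 2 — point force P=-18 kN at a=36/5 m (b=L-a=24/5):
  M_2 = Pb²(3a+b)x/L³ - Pab²/L²  [x≤a] = (-18)·(24/5)²·(3·(36/5)+(24/5))·4/12³ - (-18)·(36/5)·(24/5)²/12² = -576/125 kN·m
Load 3 — applied couple M₀=3 kN·m at a=8 m (b=L-a=4):
  M_3 = R_Ax - M_A  [x≤a] with R_A=1/3, M_A=1 = (1/3)·4 - 1 = 1/3 kN·m
Load 4 — triangular load w₀=18 kN/m (0→w₀ over full span):
  M_4 = 3w₀Lx/20 - w₀L²/30 - w₀x³/(6L) = 3·18·12·4/20 - 18·12²/30 - 18·4³/(6·12) = 136/5 kN·m
Superposition: M = Σ M_i = 13097/375 kN·m ≈ 34.925333 kN·m

M(4) = 13097/375 kN·m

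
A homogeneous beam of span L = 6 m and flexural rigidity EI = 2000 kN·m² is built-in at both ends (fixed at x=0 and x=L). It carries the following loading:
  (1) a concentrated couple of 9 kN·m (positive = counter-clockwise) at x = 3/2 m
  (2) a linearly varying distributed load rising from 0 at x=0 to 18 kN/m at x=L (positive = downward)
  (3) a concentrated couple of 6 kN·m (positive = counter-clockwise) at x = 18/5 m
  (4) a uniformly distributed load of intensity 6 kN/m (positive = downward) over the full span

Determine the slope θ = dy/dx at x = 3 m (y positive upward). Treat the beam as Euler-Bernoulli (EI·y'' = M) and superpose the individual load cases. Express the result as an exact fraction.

Load 1 — applied couple M₀=9 kN·m at a=3/2 m (b=L-a=9/2):
  θ_1 = (R_Ax²/2 - M_Ax - M₀(x-a))/EI  [x>a] with R_A=27/16, M_A=-27/16 = ((27/16)·3²/2 - (-27/16)·3 - 9·(3-(3/2)))/2000 = -27/64000 rad
Load 2 — triangular load w₀=18 kN/m (0→w₀ over full span):
  θ_2 = -w₀(2x(L-x)(L-2x)(x+2L)+x²(L-x)²)/(120LEI) = -18·(2·3·(6-3)·(6-2·3)·(3+2·6)+3²·(6-3)²)/(120·6·2000) = -81/80000 rad
Load 3 — applied couple M₀=6 kN·m at a=18/5 m (b=L-a=12/5):
  θ_3 = (R_Ax²/2 - M_Ax)/EI  [x≤a] with R_A=36/25, M_A=48/25 = ((36/25)·3²/2 - (48/25)·3)/2000 = 9/25000 rad
Load 4 — uniform load w=6 kN/m over full span:
  θ_4 = -wx(L-x)(L-2x)/(12EI) = -6·3·(6-3)·(6-2·3)/(12·2000) = 0 rad
Superposition: θ = Σ θ_i = -1719/1600000 rad ≈ -0.001074 rad

θ(3) = -1719/1600000 rad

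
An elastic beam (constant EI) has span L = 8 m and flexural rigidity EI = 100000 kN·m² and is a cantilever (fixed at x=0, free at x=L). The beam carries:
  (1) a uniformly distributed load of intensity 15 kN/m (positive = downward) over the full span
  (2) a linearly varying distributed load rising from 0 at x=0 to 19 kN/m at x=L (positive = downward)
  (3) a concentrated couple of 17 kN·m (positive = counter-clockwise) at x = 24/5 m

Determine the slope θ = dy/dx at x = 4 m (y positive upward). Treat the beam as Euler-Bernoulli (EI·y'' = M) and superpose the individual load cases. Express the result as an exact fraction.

Load 1 — uniform load w=15 kN/m over full span:
  θ_1 = -wx(x²-3Lx+3L²)/(6EI) = -15·4·(4²-3·8·4+3·8²)/(6·100000) = -7/625 rad
Load 2 — triangular load w₀=19 kN/m (0→w₀ over full span):
  θ_2 = (w₀Lx²/4-w₀L²x/3-w₀x⁴/(24L))/EI = (19·8·4²/4-19·8²·4/3-19·4⁴/(24·8))/100000 = -779/75000 rad
Load 3 — applied couple M₀=17 kN·m at a=24/5 m (b=L-a=16/5):
  θ_3 = M₀x/EI  [x≤a] = 17·4/100000 = 17/25000 rad
Superposition: θ = Σ θ_i = -196/9375 rad ≈ -0.020907 rad

θ(4) = -196/9375 rad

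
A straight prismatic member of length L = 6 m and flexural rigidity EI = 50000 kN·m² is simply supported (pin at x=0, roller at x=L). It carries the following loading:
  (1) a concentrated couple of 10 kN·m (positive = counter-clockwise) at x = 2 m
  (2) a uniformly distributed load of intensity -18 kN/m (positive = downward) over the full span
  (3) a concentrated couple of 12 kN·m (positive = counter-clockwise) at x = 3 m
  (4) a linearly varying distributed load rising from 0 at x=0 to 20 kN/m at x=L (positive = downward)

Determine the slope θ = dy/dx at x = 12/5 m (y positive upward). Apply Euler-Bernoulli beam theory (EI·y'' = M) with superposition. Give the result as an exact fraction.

Load 1 — applied couple M₀=10 kN·m at a=2 m (b=L-a=4):
  θ_1 = (M₀x²/(2L)-M₀(x-a)+C₁)/EI  [x>a] with C₁=M₀(3b²-L²)/(6L)=10/3 = (10·(12/5)²/(2·6)-10·((12/5)-2)+(10/3))/50000 = 31/375000 rad
Load 2 — uniform load w=-18 kN/m over full span:
  θ_2 = -w(L³-6Lx²+4x³)/(24EI) = -(-18)·(6³-6·6·(12/5)²+4·(12/5)³)/(24·50000) = 2997/3125000 rad
Load 3 — applied couple M₀=12 kN·m at a=3 m (b=L-a=3):
  θ_3 = (M₀x²/(2L)+C₁)/EI  [x≤a] with C₁=M₀(3b²-L²)/(6L)=-3 = (12·(12/5)²/(2·6)+(-3))/50000 = 69/1250000 rad
Load 4 — triangular load w₀=20 kN/m (0→w₀ over full span):
  θ_4 = -w₀(7L⁴-30L²x²+15x⁴)/(360LEI) = -20·(7·6⁴-30·6²·(12/5)²+15·(12/5)⁴)/(360·6·50000) = -969/1562500 rad
Superposition: θ = Σ θ_i = 8939/18750000 rad ≈ 0.000477 rad

θ(12/5) = 8939/18750000 rad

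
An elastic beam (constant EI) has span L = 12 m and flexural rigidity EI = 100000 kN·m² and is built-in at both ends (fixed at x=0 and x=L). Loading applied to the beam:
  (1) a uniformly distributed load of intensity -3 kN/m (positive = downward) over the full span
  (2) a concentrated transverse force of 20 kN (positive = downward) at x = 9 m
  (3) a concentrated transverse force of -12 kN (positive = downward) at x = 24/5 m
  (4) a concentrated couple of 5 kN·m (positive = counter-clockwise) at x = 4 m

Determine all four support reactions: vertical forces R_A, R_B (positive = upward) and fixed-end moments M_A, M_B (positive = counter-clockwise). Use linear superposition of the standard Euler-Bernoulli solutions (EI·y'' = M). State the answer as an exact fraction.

Load 1 — uniform load w=-3 kN/m over full span:
  R_A = wL/2 = (-3)·12/2 = -18 kN
  M_A = wL²/12 = (-3)·12²/12 = -36 kN·m
  R_B = wL/2 = (-3)·12/2 = -18 kN
  M_B = -wL²/12 = -(-3)·12²/12 = 36 kN·m
Load 2 — point force P=20 kN at a=9 m (b=L-a=3):
  R_A = Pb²(3a+b)/L³ = 20·3²·(3·9+3)/12³ = 25/8 kN
  M_A = Pab²/L² = 20·9·3²/12² = 45/4 kN·m
  R_B = Pa²(a+3b)/L³ = 20·9²·(9+3·3)/12³ = 135/8 kN
  M_B = -Pa²b/L² = -20·9²·3/12² = -135/4 kN·m
Load 3 — point force P=-12 kN at a=24/5 m (b=L-a=36/5):
  R_A = Pb²(3a+b)/L³ = (-12)·(36/5)²·(3·(24/5)+(36/5))/12³ = -972/125 kN
  M_A = Pab²/L² = (-12)·(24/5)·(36/5)²/12² = -2592/125 kN·m
  R_B = Pa²(a+3b)/L³ = (-12)·(24/5)²·((24/5)+3·(36/5))/12³ = -528/125 kN
  M_B = -Pa²b/L² = -(-12)·(24/5)²·(36/5)/12² = 1728/125 kN·m
Load 4 — applied couple M₀=5 kN·m at a=4 m (b=L-a=8):
  R_A = 6M₀ab/L³ = 6·5·4·8/12³ = 5/9 kN
  M_A = M₀b(2a-b)/L² = 5·8·(2·4-8)/12² = 0 kN·m
  R_B = -6M₀ab/L³ = -6·5·4·8/12³ = -5/9 kN
  M_B = M₀a(2b-a)/L² = 5·4·(2·8-4)/12² = 5/3 kN·m
Superposition: R_A = -198859/9000 kN, M_A = -22743/500 kN·m, R_B = -53141/9000 kN, M_B = 26611/1500 kN·m

R_A = -198859/9000 kN, M_A = -22743/500 kN·m, R_B = -53141/9000 kN, M_B = 26611/1500 kN·m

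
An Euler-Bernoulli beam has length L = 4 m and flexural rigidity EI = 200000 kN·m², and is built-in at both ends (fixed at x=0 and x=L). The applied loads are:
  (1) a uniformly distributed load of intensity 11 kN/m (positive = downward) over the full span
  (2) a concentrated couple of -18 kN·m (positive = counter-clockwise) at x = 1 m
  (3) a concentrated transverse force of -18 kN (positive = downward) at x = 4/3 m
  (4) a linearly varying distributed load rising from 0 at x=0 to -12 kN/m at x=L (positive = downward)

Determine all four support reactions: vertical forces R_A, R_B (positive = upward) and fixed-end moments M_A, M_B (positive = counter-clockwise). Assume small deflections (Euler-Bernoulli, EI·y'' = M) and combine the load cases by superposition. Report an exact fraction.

R_A = -863/240 kN, M_A = 39/40 kN·m, R_B = 1343/240 kN, M_B = -643/120 kN·m

Load 1 — uniform load w=11 kN/m over full span:
  R_A = wL/2 = 11·4/2 = 22 kN
  M_A = wL²/12 = 11·4²/12 = 44/3 kN·m
  R_B = wL/2 = 11·4/2 = 22 kN
  M_B = -wL²/12 = -11·4²/12 = -44/3 kN·m
Load 2 — applied couple M₀=-18 kN·m at a=1 m (b=L-a=3):
  R_A = 6M₀ab/L³ = 6·(-18)·1·3/4³ = -81/16 kN
  M_A = M₀b(2a-b)/L² = (-18)·3·(2·1-3)/4² = 27/8 kN·m
  R_B = -6M₀ab/L³ = -6·(-18)·1·3/4³ = 81/16 kN
  M_B = M₀a(2b-a)/L² = (-18)·1·(2·3-1)/4² = -45/8 kN·m
Load 3 — point force P=-18 kN at a=4/3 m (b=L-a=8/3):
  R_A = Pb²(3a+b)/L³ = (-18)·(8/3)²·(3·(4/3)+(8/3))/4³ = -40/3 kN
  M_A = Pab²/L² = (-18)·(4/3)·(8/3)²/4² = -32/3 kN·m
  R_B = Pa²(a+3b)/L³ = (-18)·(4/3)²·((4/3)+3·(8/3))/4³ = -14/3 kN
  M_B = -Pa²b/L² = -(-18)·(4/3)²·(8/3)/4² = 16/3 kN·m
Load 4 — triangular load w₀=-12 kN/m (0→w₀ over full span):
  R_A = 3w₀L/20 = 3·(-12)·4/20 = -36/5 kN
  M_A = w₀L²/30 = (-12)·4²/30 = -32/5 kN·m
  R_B = 7w₀L/20 = 7·(-12)·4/20 = -84/5 kN
  M_B = -w₀L²/20 = -(-12)·4²/20 = 48/5 kN·m
Superposition: R_A = -863/240 kN, M_A = 39/40 kN·m, R_B = 1343/240 kN, M_B = -643/120 kN·m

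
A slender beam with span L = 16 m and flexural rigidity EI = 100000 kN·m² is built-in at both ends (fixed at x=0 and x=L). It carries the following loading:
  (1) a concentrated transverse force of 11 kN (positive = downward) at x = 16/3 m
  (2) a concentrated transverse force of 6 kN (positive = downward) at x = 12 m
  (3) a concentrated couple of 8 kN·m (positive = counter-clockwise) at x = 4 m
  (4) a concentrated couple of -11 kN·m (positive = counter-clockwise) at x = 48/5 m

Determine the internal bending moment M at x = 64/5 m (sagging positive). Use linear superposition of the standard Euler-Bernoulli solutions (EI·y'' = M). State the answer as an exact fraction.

Load 1 — point force P=11 kN at a=16/3 m (b=L-a=32/3):
  M_1 = Pa²(a+3b)(L-x)/L³ - Pa²b/L²  [x>a] = 11·(16/3)²·((16/3)+3·(32/3))·(16-(64/5))/16³ - 11·(16/3)²·(32/3)/16² = -176/45 kN·m
Load 2 — point force P=6 kN at a=12 m (b=L-a=4):
  M_2 = Pa²(a+3b)(L-x)/L³ - Pa²b/L²  [x>a] = 6·12²·(12+3·4)·(16-(64/5))/16³ - 6·12²·4/16² = 27/10 kN·m
Load 3 — applied couple M₀=8 kN·m at a=4 m (b=L-a=12):
  M_3 = R_Ax - M_A - M₀  [x>a] with R_A=9/16, M_A=-3/2 = (9/16)·(64/5) - (-3/2) - 8 = 7/10 kN·m
Load 4 — applied couple M₀=-11 kN·m at a=48/5 m (b=L-a=32/5):
  M_4 = R_Ax - M_A - M₀  [x>a] with R_A=-99/100, M_A=-88/25 = (-99/100)·(64/5) - (-88/25) - (-11) = 231/125 kN·m
Superposition: M = Σ M_i = 1504/1125 kN·m ≈ 1.336889 kN·m

M(64/5) = 1504/1125 kN·m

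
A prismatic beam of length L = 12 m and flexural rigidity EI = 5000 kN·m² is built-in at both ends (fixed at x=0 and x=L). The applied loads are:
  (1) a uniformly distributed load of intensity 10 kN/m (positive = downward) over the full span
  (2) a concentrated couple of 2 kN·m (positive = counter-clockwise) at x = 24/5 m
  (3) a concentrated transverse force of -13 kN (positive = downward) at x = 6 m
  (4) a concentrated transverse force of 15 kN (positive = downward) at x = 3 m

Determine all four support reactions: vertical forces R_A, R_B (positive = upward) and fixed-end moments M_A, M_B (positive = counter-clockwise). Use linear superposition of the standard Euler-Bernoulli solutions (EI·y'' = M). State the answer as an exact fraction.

R_A = 53117/800 kN, M_A = 50421/400 kN·m, R_B = 44483/800 kN, M_B = -43319/400 kN·m

Load 1 — uniform load w=10 kN/m over full span:
  R_A = wL/2 = 10·12/2 = 60 kN
  M_A = wL²/12 = 10·12²/12 = 120 kN·m
  R_B = wL/2 = 10·12/2 = 60 kN
  M_B = -wL²/12 = -10·12²/12 = -120 kN·m
Load 2 — applied couple M₀=2 kN·m at a=24/5 m (b=L-a=36/5):
  R_A = 6M₀ab/L³ = 6·2·(24/5)·(36/5)/12³ = 6/25 kN
  M_A = M₀b(2a-b)/L² = 2·(36/5)·(2·(24/5)-(36/5))/12² = 6/25 kN·m
  R_B = -6M₀ab/L³ = -6·2·(24/5)·(36/5)/12³ = -6/25 kN
  M_B = M₀a(2b-a)/L² = 2·(24/5)·(2·(36/5)-(24/5))/12² = 16/25 kN·m
Load 3 — point force P=-13 kN at a=6 m (b=L-a=6):
  R_A = Pb²(3a+b)/L³ = (-13)·6²·(3·6+6)/12³ = -13/2 kN
  M_A = Pab²/L² = (-13)·6·6²/12² = -39/2 kN·m
  R_B = Pa²(a+3b)/L³ = (-13)·6²·(6+3·6)/12³ = -13/2 kN
  M_B = -Pa²b/L² = -(-13)·6²·6/12² = 39/2 kN·m
Load 4 — point force P=15 kN at a=3 m (b=L-a=9):
  R_A = Pb²(3a+b)/L³ = 15·9²·(3·3+9)/12³ = 405/32 kN
  M_A = Pab²/L² = 15·3·9²/12² = 405/16 kN·m
  R_B = Pa²(a+3b)/L³ = 15·3²·(3+3·9)/12³ = 75/32 kN
  M_B = -Pa²b/L² = -15·3²·9/12² = -135/16 kN·m
Superposition: R_A = 53117/800 kN, M_A = 50421/400 kN·m, R_B = 44483/800 kN, M_B = -43319/400 kN·m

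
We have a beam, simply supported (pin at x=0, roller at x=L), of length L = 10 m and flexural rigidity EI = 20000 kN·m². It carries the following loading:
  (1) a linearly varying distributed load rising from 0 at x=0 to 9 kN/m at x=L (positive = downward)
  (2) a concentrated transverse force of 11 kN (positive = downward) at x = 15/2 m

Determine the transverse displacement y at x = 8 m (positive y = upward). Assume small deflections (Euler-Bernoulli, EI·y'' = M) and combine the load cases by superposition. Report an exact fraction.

Load 1 — triangular load w₀=9 kN/m (0→w₀ over full span):
  y_1 = -w₀x(7L⁴-10L²x²+3x⁴)/(360LEI) = -9·8·(7·10⁴-10·10²·8²+3·8⁴)/(360·10·20000) = -1143/62500 m
Load 2 — point force P=11 kN at a=15/2 m (b=L-a=5/2):
  y_2 = -Pa(L-x)(2Lx-a²-x²)/(6LEI)  [x>a] = -11·(15/2)·(10-8)·(2·10·8-(15/2)²-8²)/(6·10·20000) = -1749/320000 m
Superposition: y = Σ y_i = -190029/8000000 m ≈ -0.023754 m

y(8) = -190029/8000000 m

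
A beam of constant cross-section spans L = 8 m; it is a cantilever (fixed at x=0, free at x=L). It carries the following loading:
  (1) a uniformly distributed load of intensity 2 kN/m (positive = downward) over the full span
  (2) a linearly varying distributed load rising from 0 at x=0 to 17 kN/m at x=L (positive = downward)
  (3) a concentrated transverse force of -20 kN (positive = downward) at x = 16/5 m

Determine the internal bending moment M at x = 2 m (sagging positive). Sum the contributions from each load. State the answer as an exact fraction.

M(2) = -483/2 kN·m

Load 1 — uniform load w=2 kN/m over full span:
  M_1 = -w(L-x)²/2 = -2·(8-2)²/2 = -36 kN·m
Load 2 — triangular load w₀=17 kN/m (0→w₀ over full span):
  M_2 = w₀Lx/2 - w₀L²/3 - w₀x³/(6L) = 17·8·2/2 - 17·8²/3 - 17·2³/(6·8) = -459/2 kN·m
Load 3 — point force P=-20 kN at a=16/5 m (b=L-a=24/5):
  M_3 = -P(a-x)  [x≤a] = -(-20)·((16/5)-2) = 24 kN·m
Superposition: M = Σ M_i = -483/2 kN·m ≈ -241.500000 kN·m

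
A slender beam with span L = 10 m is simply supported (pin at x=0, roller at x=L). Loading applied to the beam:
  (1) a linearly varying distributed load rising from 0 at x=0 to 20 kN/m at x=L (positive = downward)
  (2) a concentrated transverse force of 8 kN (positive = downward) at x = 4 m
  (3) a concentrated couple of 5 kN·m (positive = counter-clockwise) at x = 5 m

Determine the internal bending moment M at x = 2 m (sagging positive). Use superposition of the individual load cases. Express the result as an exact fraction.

Load 1 — triangular load w₀=20 kN/m (0→w₀ over full span):
  M_1 = w₀Lx/6 - w₀x³/(6L) = 20·10·2/6 - 20·2³/(6·10) = 64 kN·m
Load 2 — point force P=8 kN at a=4 m (b=L-a=6):
  M_2 = Pbx/L  [x≤a] = 8·6·2/10 = 48/5 kN·m
Load 3 — applied couple M₀=5 kN·m at a=5 m (b=L-a=5):
  M_3 = M₀x/L  [x≤a] = 5·2/10 = 1 kN·m
Superposition: M = Σ M_i = 373/5 kN·m ≈ 74.600000 kN·m

M(2) = 373/5 kN·m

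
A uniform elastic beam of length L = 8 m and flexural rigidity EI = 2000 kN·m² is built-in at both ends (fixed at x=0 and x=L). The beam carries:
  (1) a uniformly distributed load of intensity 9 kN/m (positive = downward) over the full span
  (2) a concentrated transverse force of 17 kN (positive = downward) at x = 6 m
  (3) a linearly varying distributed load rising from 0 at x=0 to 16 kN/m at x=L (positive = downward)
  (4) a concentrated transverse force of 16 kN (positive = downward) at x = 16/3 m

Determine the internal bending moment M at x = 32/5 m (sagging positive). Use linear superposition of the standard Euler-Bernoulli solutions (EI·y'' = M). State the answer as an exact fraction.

Load 1 — uniform load w=9 kN/m over full span:
  M_1 = wLx/2 - wL²/12 - wx²/2 = 9·8·(32/5)/2 - 9·8²/12 - 9·(32/5)²/2 = -48/25 kN·m
Load 2 — point force P=17 kN at a=6 m (b=L-a=2):
  M_2 = Pa²(a+3b)(L-x)/L³ - Pa²b/L²  [x>a] = 17·6²·(6+3·2)·(8-(32/5))/8³ - 17·6²·2/8² = 153/40 kN·m
Load 3 — triangular load w₀=16 kN/m (0→w₀ over full span):
  M_3 = 3w₀Lx/20 - w₀L²/30 - w₀x³/(6L) = 3·16·8·(32/5)/20 - 16·8²/30 - 16·(32/5)³/(6·8) = 512/375 kN·m
Load 4 — point force P=16 kN at a=16/3 m (b=L-a=8/3):
  M_4 = Pa²(a+3b)(L-x)/L³ - Pa²b/L²  [x>a] = 16·(16/3)²·((16/3)+3·(8/3))·(8-(32/5))/8³ - 16·(16/3)²·(8/3)/8² = 0 kN·m
Superposition: M = Σ M_i = 9811/3000 kN·m ≈ 3.270333 kN·m

M(32/5) = 9811/3000 kN·m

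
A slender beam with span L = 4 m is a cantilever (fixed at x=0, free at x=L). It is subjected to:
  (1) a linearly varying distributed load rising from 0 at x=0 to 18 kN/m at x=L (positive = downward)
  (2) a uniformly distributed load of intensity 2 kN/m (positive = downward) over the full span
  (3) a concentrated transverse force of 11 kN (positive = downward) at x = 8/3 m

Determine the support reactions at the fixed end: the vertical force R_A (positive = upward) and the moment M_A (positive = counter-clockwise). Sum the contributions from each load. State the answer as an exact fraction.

R_A = 55 kN, M_A = 424/3 kN·m

Load 1 — triangular load w₀=18 kN/m (0→w₀ over full span):
  R_A = w₀L/2 = 18·4/2 = 36 kN
  M_A = w₀L²/3 = 18·4²/3 = 96 kN·m
Load 2 — uniform load w=2 kN/m over full span:
  R_A = wL = 2·4 = 8 kN
  M_A = wL²/2 = 2·4²/2 = 16 kN·m
Load 3 — point force P=11 kN at a=8/3 m (b=L-a=4/3):
  R_A = P = 11 kN
  M_A = Pa = 11·(8/3) = 88/3 kN·m
Superposition: R_A = 55 kN, M_A = 424/3 kN·m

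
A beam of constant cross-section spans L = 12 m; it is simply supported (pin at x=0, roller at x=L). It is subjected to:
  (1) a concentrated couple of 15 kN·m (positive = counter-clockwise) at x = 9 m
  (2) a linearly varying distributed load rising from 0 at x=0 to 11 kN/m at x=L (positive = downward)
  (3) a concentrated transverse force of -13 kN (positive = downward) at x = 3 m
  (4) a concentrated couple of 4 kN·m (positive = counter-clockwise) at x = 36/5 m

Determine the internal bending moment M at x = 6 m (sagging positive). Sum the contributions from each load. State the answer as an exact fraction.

Load 1 — applied couple M₀=15 kN·m at a=9 m (b=L-a=3):
  M_1 = M₀x/L  [x≤a] = 15·6/12 = 15/2 kN·m
Load 2 — triangular load w₀=11 kN/m (0→w₀ over full span):
  M_2 = w₀Lx/6 - w₀x³/(6L) = 11·12·6/6 - 11·6³/(6·12) = 99 kN·m
Load 3 — point force P=-13 kN at a=3 m (b=L-a=9):
  M_3 = Pa(L-x)/L  [x>a] = (-13)·3·(12-6)/12 = -39/2 kN·m
Load 4 — applied couple M₀=4 kN·m at a=36/5 m (b=L-a=24/5):
  M_4 = M₀x/L  [x≤a] = 4·6/12 = 2 kN·m
Superposition: M = Σ M_i = 89 kN·m ≈ 89.000000 kN·m

M(6) = 89 kN·m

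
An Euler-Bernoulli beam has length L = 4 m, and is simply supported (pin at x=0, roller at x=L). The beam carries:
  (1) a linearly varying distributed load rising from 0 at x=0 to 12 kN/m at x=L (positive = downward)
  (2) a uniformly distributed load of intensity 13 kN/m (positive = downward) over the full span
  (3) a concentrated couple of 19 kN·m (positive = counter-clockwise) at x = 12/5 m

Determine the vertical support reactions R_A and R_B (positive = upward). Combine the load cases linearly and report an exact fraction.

Load 1 — triangular load w₀=12 kN/m (0→w₀ over full span):
  R_A = w₀L/6 = 12·4/6 = 8 kN
  R_B = w₀L/3 = 12·4/3 = 16 kN
Load 2 — uniform load w=13 kN/m over full span:
  R_A = wL/2 = 13·4/2 = 26 kN
  R_B = wL/2 = 13·4/2 = 26 kN
Load 3 — applied couple M₀=19 kN·m at a=12/5 m (b=L-a=8/5):
  R_A = M₀/L = 19/4 kN
  R_B = -M₀/L = -19/4 kN
Superposition: R_A = 155/4 kN, R_B = 149/4 kN

R_A = 155/4 kN, R_B = 149/4 kN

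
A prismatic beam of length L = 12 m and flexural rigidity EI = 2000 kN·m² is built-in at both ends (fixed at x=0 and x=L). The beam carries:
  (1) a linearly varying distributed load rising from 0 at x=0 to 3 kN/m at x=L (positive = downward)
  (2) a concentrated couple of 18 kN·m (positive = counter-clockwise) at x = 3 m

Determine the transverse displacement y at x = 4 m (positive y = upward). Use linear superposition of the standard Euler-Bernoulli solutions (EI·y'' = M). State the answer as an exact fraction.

Load 1 — triangular load w₀=3 kN/m (0→w₀ over full span):
  y_1 = -w₀x²(L-x)²(x+2L)/(120LEI) = -3·4²·(12-4)²·(4+2·12)/(120·12·2000) = -56/1875 m
Load 2 — applied couple M₀=18 kN·m at a=3 m (b=L-a=9):
  y_2 = (R_Ax³/6 - M_Ax²/2 - M₀(x-a)²/2)/EI  [x>a] with R_A=27/16, M_A=-27/8 = ((27/16)·4³/6 - (-27/8)·4²/2 - 18·(4-3)²/2)/2000 = 9/500 m
Superposition: y = Σ y_i = -89/7500 m ≈ -0.011867 m

y(4) = -89/7500 m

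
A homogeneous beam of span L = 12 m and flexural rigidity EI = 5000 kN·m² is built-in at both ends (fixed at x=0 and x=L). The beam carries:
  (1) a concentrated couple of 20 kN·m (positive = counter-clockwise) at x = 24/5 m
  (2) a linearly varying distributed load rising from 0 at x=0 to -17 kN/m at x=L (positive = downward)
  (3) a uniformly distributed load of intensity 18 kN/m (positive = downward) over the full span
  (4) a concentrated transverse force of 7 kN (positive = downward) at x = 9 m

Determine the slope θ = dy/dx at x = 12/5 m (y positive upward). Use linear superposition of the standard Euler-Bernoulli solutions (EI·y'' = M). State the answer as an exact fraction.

θ(12/5) = -180387/6250000 rad

Load 1 — applied couple M₀=20 kN·m at a=24/5 m (b=L-a=36/5):
  θ_1 = (R_Ax²/2 - M_Ax)/EI  [x≤a] with R_A=12/5, M_A=12/5 = ((12/5)·(12/5)²/2 - (12/5)·(12/5))/5000 = 18/78125 rad
Load 2 — triangular load w₀=-17 kN/m (0→w₀ over full span):
  θ_2 = -w₀(2x(L-x)(L-2x)(x+2L)+x²(L-x)²)/(120LEI) = -(-17)·(2·(12/5)·(12-(12/5))·(12-2·(12/5))·((12/5)+2·12)+(12/5)²·(12-(12/5))²)/(120·12·5000) = 8568/390625 rad
Load 3 — uniform load w=18 kN/m over full span:
  θ_3 = -wx(L-x)(L-2x)/(12EI) = -18·(12/5)·(12-(12/5))·(12-2·(12/5))/(12·5000) = -3888/78125 rad
Load 4 — point force P=7 kN at a=9 m (b=L-a=3):
  θ_4 = -Pb²x(2aL-(3a+b)x)/(2L³EI)  [x≤a] = -7·3²·(12/5)·(2·9·12-(3·9+3)·(12/5))/(2·12³·5000) = -63/50000 rad
Superposition: θ = Σ θ_i = -180387/6250000 rad ≈ -0.028862 rad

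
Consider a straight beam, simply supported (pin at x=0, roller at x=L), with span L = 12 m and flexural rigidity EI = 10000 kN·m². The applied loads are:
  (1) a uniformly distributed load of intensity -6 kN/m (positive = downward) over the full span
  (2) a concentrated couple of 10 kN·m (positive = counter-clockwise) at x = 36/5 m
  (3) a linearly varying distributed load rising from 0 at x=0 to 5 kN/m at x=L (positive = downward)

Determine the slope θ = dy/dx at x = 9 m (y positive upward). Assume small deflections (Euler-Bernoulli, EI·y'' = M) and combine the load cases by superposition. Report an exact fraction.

θ(9) = -26969/1600000 rad

Load 1 — uniform load w=-6 kN/m over full span:
  θ_1 = -w(L³-6Lx²+4x³)/(24EI) = -(-6)·(12³-6·12·9²+4·9³)/(24·10000) = -297/10000 rad
Load 2 — applied couple M₀=10 kN·m at a=36/5 m (b=L-a=24/5):
  θ_2 = (M₀x²/(2L)-M₀(x-a)+C₁)/EI  [x>a] with C₁=M₀(3b²-L²)/(6L)=-52/5 = (10·9²/(2·12)-10·(9-(36/5))+(-52/5))/10000 = 107/200000 rad
Load 3 — triangular load w₀=5 kN/m (0→w₀ over full span):
  θ_3 = -w₀(7L⁴-30L²x²+15x⁴)/(360LEI) = -5·(7·12⁴-30·12²·9²+15·9⁴)/(360·12·10000) = 3939/320000 rad
Superposition: θ = Σ θ_i = -26969/1600000 rad ≈ -0.016856 rad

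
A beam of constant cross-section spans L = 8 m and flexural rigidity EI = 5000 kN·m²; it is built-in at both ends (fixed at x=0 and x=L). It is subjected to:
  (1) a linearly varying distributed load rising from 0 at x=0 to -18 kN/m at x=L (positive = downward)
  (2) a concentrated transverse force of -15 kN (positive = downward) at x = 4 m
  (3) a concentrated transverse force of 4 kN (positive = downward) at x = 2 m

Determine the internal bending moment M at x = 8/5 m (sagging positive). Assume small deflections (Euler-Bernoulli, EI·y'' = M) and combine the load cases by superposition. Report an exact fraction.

M(8/5) = 2319/250 kN·m

Load 1 — triangular load w₀=-18 kN/m (0→w₀ over full span):
  M_1 = 3w₀Lx/20 - w₀L²/30 - w₀x³/(6L) = 3·(-18)·8·(8/5)/20 - (-18)·8²/30 - (-18)·(8/5)³/(6·8) = 672/125 kN·m
Load 2 — point force P=-15 kN at a=4 m (b=L-a=4):
  M_2 = Pb²(3a+b)x/L³ - Pab²/L²  [x≤a] = (-15)·4²·(3·4+4)·(8/5)/8³ - (-15)·4·4²/8² = 3 kN·m
Load 3 — point force P=4 kN at a=2 m (b=L-a=6):
  M_3 = Pb²(3a+b)x/L³ - Pab²/L²  [x≤a] = 4·6²·(3·2+6)·(8/5)/8³ - 4·2·6²/8² = 9/10 kN·m
Superposition: M = Σ M_i = 2319/250 kN·m ≈ 9.276000 kN·m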